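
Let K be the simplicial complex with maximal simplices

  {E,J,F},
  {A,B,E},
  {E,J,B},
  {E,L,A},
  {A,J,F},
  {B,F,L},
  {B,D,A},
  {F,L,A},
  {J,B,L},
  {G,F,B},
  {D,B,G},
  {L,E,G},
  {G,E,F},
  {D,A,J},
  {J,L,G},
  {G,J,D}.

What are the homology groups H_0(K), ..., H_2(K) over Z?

Take the total order A < B < D < E < F < G < J < L on the vertex set. Then K (dimension 2) consists of the simplices:

  0-simplices (8): A, B, D, E, F, G, J, L
  1-simplices (24): AB, AD, AE, AF, AJ, AL, BD, BE, BF, BG, BJ, BL, DG, DJ, EF, EG, EJ, EL, FG, FJ, FL, GJ, GL, JL
  2-simplices (16): ABD, ABE, ADJ, AEL, AFJ, AFL, BDG, BEJ, BFG, BFL, BJL, DGJ, EFG, EFJ, EGL, GJL

Hence C_0 ≅ Z^8, C_1 ≅ Z^24, C_2 ≅ Z^16.

Boundary ∂_1: C_1 → C_0 maps an edge to its endpoints' difference, ∂[p,q] = q − p.
The 8×24 boundary matrix has rank 7 and Smith normal form diag(1,1,1,1,1,1,1).

Boundary ∂_2: C_2 → C_1 acts by ∂[p,q,r] = [q,r] − [p,r] + [p,q]. For instance
  ∂BJL = JL − BL + BJ,
  ∂ABE = BE − AE + AB.
The resulting 24×16 matrix has rank 15, and its Smith normal form has invariant factors (1,1,1,1,1,1,1,1,1,1,1,1,1,1,1).

Computing H_k = (kernel of ∂_k) / (image of ∂_{k+1}):

  H_0: rank C_0 − rank ∂_1 = 8 − 7 = 1, and the invariant factors of ∂_1 are all 1, so H_0 ≅ Z.
  H_1: rank ker ∂_1 − rank ∂_2 = (24 − 7) − 15 = 2, and the invariant factors of ∂_2 are all 1, so H_1 ≅ Z^2.
  H_2: rank ker ∂_2 − rank ∂_3 = (16 − 15) − 0 = 1, and there is no ∂_3, so H_2 ≅ Z.

H_0 = Z,  H_1 = Z^2,  H_2 = Z.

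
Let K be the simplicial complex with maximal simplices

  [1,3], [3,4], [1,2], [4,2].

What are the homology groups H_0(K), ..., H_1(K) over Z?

We work with the vertex ordering 1 < 2 < 3 < 4. The simplices of K, each written with vertices in increasing order, are:

  0-simplices (4): [1], [2], [3], [4]
  1-simplices (4): [1,2], [1,3], [2,4], [3,4]

so the chain groups are C_0 ≅ Z^4, C_1 ≅ Z^4.

∂_1: C_1 → C_0 is given by ∂[p,q] = [q] − [p]. For instance
  ∂[2,4] = [4] − [2].
This gives a 4×4 integer matrix of rank 3; reducing to Smith normal form yields diagonal entries (1,1,1).

Reading off H_k = ker ∂_k / im ∂_{k+1}:

  H_0: rank C_0 − rank ∂_1 = 4 − 3 = 1, and the invariant factors of ∂_1 are all 1, so H_0 = Z.
  H_1: rank ker ∂_1 − rank ∂_2 = (4 − 3) − 0 = 1, and there is no ∂_2, so H_1 = Z.

As a check, the Euler characteristic is 4 − 4 = 0, which agrees with 1 − 1 = 0.
(K is a triangulation of the circle S^1.)

H_0 ≅ Z,  H_1 ≅ Z.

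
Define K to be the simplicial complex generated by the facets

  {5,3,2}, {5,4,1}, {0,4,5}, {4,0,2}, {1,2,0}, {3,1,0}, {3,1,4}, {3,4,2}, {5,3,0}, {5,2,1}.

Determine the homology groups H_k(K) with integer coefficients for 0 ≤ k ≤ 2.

Take the total order 0 < 1 < 2 < 3 < 4 < 5 on the vertex set. Then K (dimension 2) consists of the simplices:

  0-simplices (6): [0], [1], [2], [3], [4], [5]
  1-simplices (15): [0,1], [0,2], [0,3], [0,4], [0,5], [1,2], [1,3], [1,4], [1,5], [2,3], [2,4], [2,5], [3,4], [3,5], [4,5]
  2-simplices (10): [0,1,2], [0,1,3], [0,2,4], [0,3,5], [0,4,5], [1,2,5], [1,3,4], [1,4,5], [2,3,4], [2,3,5]

so the chain groups are C_0 ≅ Z^6, C_1 ≅ Z^15, C_2 ≅ Z^10.

Boundary ∂_1: C_1 → C_0 maps an edge to its endpoints' difference, ∂[p,q] = q − p.
The resulting 6×15 matrix has rank 5, and its Smith normal form has invariant factors (1,1,1,1,1).

The boundary map ∂_2: C_2 → C_1 acts by ∂[p,q,r] = [q,r] − [p,r] + [p,q]. For instance
  ∂[2,3,4] = [3,4] − [2,4] + [2,3],
  ∂[0,3,5] = [3,5] − [0,5] + [0,3].
This gives a 15×10 integer matrix of rank 10; reducing to Smith normal form yields diagonal entries (1,1,1,1,1,1,1,1,1,2).

From H_k ≅ ker(∂_k) / im(∂_{k+1}) we obtain:

  H_0: rank C_0 − rank ∂_1 = 6 − 5 = 1, and the invariant factors of ∂_1 are all 1, so H_0 = Z.
  H_1: rank ker ∂_1 − rank ∂_2 = (15 − 5) − 10 = 0, and ∂_2 has invariant factor 2 > 1, so H_1 = Z/2.
  H_2: rank ker ∂_2 − rank ∂_3 = (10 − 10) − 0 = 0, and there is no ∂_3, so H_2 = 0.

As a check, the Euler characteristic is 6 − 15 + 10 = 1, which agrees with 1 − 0 + 0 = 1.

H_0 = Z,  H_1 = Z/2,  H_2 = 0.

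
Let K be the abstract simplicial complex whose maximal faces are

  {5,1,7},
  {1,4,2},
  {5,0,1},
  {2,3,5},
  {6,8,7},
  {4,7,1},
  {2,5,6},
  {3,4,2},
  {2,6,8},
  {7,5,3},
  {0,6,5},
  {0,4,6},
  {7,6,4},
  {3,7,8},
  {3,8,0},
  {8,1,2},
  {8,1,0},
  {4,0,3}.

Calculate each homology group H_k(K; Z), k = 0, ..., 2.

H_0 = Z,  H_1 = Z^2,  H_2 = Z.

K has 9 vertices, 27 edges, 18 triangles.
rank ∂_0 = 0, rank ∂_1 = 8 ⇒ b_0 = 9 − 0 − 8 = 1; all invariant factors of ∂_1 are 1 so no torsion. So H_0 ≅ Z.
rank ∂_1 = 8, rank ∂_2 = 17 ⇒ b_1 = 27 − 8 − 17 = 2; all invariant factors of ∂_2 are 1 so no torsion. So H_1 ≅ Z^2.
rank ∂_2 = 17, rank ∂_3 = 0 ⇒ b_2 = 18 − 17 − 0 = 1. So H_2 ≅ Z.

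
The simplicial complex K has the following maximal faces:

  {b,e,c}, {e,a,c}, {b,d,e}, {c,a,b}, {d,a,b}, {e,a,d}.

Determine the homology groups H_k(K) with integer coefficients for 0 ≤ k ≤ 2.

H_0 = Z,  H_1 = 0,  H_2 = Z.

Take the total order a < b < c < d < e on the vertex set. Then K (dimension 2) consists of the simplices:

  0-simplices (5): a, b, c, d, e
  1-simplices (9): ab, ac, ad, ae, bc, bd, be, ce, de
  2-simplices (6): abc, abd, ace, ade, bce, bde

giving chain groups C_0 ≅ Z^5, C_1 ≅ Z^9, C_2 ≅ Z^6.

Boundary ∂_1: C_1 → C_0 maps an edge to its endpoints' difference, ∂[p,q] = q − p. For instance
  ∂ae = e − a.
This gives a 5×9 integer matrix of rank 4; reducing to Smith normal form yields diagonal entries (1,1,1,1).

The boundary map ∂_2: C_2 → C_1 sends each 2-simplex [p,q,r] to [q,r] − [p,r] + [p,q]. For instance
  ∂ace = ce − ae + ac,
  ∂abc = bc − ac + ab.
The resulting 9×6 matrix has rank 5, and its Smith normal form has invariant factors (1,1,1,1,1).

Now H_k = ker ∂_k / im ∂_{k+1}, so:

  H_0: rank C_0 − rank ∂_1 = 5 − 4 = 1, and the invariant factors of ∂_1 are all 1, so H_0 = Z.
  H_1: rank ker ∂_1 − rank ∂_2 = (9 − 4) − 5 = 0, and the invariant factors of ∂_2 are all 1, so H_1 = 0.
  H_2: rank ker ∂_2 − rank ∂_3 = (6 − 5) − 0 = 1, and there is no ∂_3, so H_2 = Z.

As a check, the Euler characteristic is 5 − 9 + 6 = 2, which agrees with 1 − 0 + 1 = 2.
(K is a triangulation of the 2-sphere S^2.)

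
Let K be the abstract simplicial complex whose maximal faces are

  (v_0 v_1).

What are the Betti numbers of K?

We work with the vertex ordering v_0 < v_1. The simplices of K, each written with vertices in increasing order, are:

  0-simplices (2): [v_0], [v_1]
  1-simplices (1): [v_0,v_1]

so the chain groups are C_0 ≅ Z^2, C_1 ≅ Z^1.

The boundary map ∂_1: C_1 → C_0 maps an edge to its endpoints' difference, ∂[p,q] = q − p.
The 2×1 boundary matrix has rank 1 and Smith normal form diag(1).

Reading off H_k = ker ∂_k / im ∂_{k+1}:

  H_0: rank C_0 − rank ∂_1 = 2 − 1 = 1, and the invariant factors of ∂_1 are all 1, so H_0 = Z.
  H_1: rank ker ∂_1 − rank ∂_2 = (1 − 1) − 0 = 0, and there is no ∂_2, so H_1 = 0.

(K is a triangulation of the 1-simplex.)

Hence the Betti numbers are b_0 = 1, b_1 = 0.

b_0 = 1, b_1 = 0.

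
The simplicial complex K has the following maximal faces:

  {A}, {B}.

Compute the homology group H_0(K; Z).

H_0 ≅ Z^2.

Order the vertices as A < B. Listing each simplex with vertices in this order, K has dimension 0 with simplices:

  0-simplices (2): A, B

Hence C_0 ≅ Z^2.

Computing H_k = (kernel of ∂_k) / (image of ∂_{k+1}):

  H_0: rank C_0 − rank ∂_1 = 2 − 0 = 2, and there is no ∂_1, so H_0 = Z^2.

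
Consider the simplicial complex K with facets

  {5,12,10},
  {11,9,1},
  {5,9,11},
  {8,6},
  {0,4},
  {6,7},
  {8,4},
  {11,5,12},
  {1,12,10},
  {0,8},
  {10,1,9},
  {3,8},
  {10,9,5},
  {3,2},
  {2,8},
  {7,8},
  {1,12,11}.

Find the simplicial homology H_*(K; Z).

Fix the vertex order 0 < 1 < 2 < 3 < 4 < 5 < 6 < 7 < 8 < 9 < 10 < 11 < 12 and write every simplex with vertices in increasing order. Then dim K = 2 and the simplices of K are:

  0-simplices (13): [0], [1], [2], [3], [4], [5], [6], [7], [8], [9], [10], [11], [12]
  1-simplices (21): [0,4], [0,8], [1,9], [1,10], [1,11], [1,12], [2,3], [2,8], [3,8], [4,8], [5,9], [5,10], [5,11], [5,12], [6,7], [6,8], [7,8], [9,10], [9,11], [10,12], [11,12]
  2-simplices (8): [1,9,10], [1,9,11], [1,10,12], [1,11,12], [5,9,10], [5,9,11], [5,10,12], [5,11,12]

giving chain groups C_0 ≅ Z^13, C_1 ≅ Z^21, C_2 ≅ Z^8.

∂_1: C_1 → C_0 sends each edge [p,q] (with p < q) to q − p.
The resulting 13×21 matrix has rank 11, and its Smith normal form has invariant factors (1,1,1,1,1,1,1,1,1,1,1).

∂_2: C_2 → C_1 maps a triangle to the signed sum of its edges. For instance
  ∂[1,10,12] = [10,12] − [1,12] + [1,10],
  ∂[1,11,12] = [11,12] − [1,12] + [1,11].
The 21×8 boundary matrix has rank 7 and Smith normal form diag(1,1,1,1,1,1,1).

Computing H_k = (kernel of ∂_k) / (image of ∂_{k+1}):

  H_0: rank C_0 − rank ∂_1 = 13 − 11 = 2, and the invariant factors of ∂_1 are all 1, so H_0 ≅ Z^2.
  H_1: rank ker ∂_1 − rank ∂_2 = (21 − 11) − 7 = 3, and the invariant factors of ∂_2 are all 1, so H_1 ≅ Z^3.
  H_2: rank ker ∂_2 − rank ∂_3 = (8 − 7) − 0 = 1, and there is no ∂_3, so H_2 ≅ Z.

As a check, the Euler characteristic is 13 − 21 + 8 = 0, which agrees with 2 − 3 + 1 = 0.
(K is a triangulation of the disjoint union of the 2-sphere S^2 and a wedge of 3 circles.)

H_0 = Z^2,  H_1 = Z^3,  H_2 = Z.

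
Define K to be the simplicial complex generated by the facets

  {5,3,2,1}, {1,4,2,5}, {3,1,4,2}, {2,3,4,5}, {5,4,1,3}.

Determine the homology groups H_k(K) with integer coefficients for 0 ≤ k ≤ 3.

H_0 ≅ Z,  H_1 = 0,  H_2 = 0,  H_3 ≅ Z.

Fix the vertex order 1 < 2 < 3 < 4 < 5 and write every simplex with vertices in increasing order. Then dim K = 3 and the simplices of K are:

  0-simplices (5): [1], [2], [3], [4], [5]
  1-simplices (10): [1,2], [1,3], [1,4], [1,5], [2,3], [2,4], [2,5], [3,4], [3,5], [4,5]
  2-simplices (10): [1,2,3], [1,2,4], [1,2,5], [1,3,4], [1,3,5], [1,4,5], [2,3,4], [2,3,5], [2,4,5], [3,4,5]
  3-simplices (5): [1,2,3,4], [1,2,3,5], [1,2,4,5], [1,3,4,5], [2,3,4,5]

giving chain groups C_0 ≅ Z^5, C_1 ≅ Z^10, C_2 ≅ Z^10, C_3 ≅ Z^5.

The boundary map ∂_1: C_1 → C_0 maps an edge to its endpoints' difference, ∂[p,q] = q − p. For instance
  ∂[2,3] = [3] − [2].
The resulting 5×10 matrix has rank 4, and its Smith normal form has invariant factors (1,1,1,1).

The boundary map ∂_2: C_2 → C_1 maps a triangle to the signed sum of its edges. For instance
  ∂[1,2,3] = [2,3] − [1,3] + [1,2],
  ∂[3,4,5] = [4,5] − [3,5] + [3,4].
This gives a 10×10 integer matrix of rank 6; reducing to Smith normal form yields diagonal entries (1,1,1,1,1,1).

Boundary ∂_3: C_3 → C_2 sends each 3-simplex σ to the alternating sum Σ_i (−1)^i (σ with its i-th vertex removed). For instance
  ∂[1,2,4,5] = [2,4,5] − [1,4,5] + [1,2,5] − [1,2,4],
  ∂[1,2,3,5] = [2,3,5] − [1,3,5] + [1,2,5] − [1,2,3].
As a 10×5 matrix over Z this has rank 4, with invariant factors (1,1,1,1).

From H_k ≅ ker(∂_k) / im(∂_{k+1}) we obtain:

  H_0: rank C_0 − rank ∂_1 = 5 − 4 = 1, and the invariant factors of ∂_1 are all 1, so H_0 ≅ Z.
  H_1: rank ker ∂_1 − rank ∂_2 = (10 − 4) − 6 = 0, and the invariant factors of ∂_2 are all 1, so H_1 ≅ 0.
  H_2: rank ker ∂_2 − rank ∂_3 = (10 − 6) − 4 = 0, and the invariant factors of ∂_3 are all 1, so H_2 ≅ 0.
  H_3: rank ker ∂_3 − rank ∂_4 = (5 − 4) − 0 = 1, and there is no ∂_4, so H_3 ≅ Z.

(K is a triangulation of the 3-sphere S^3.)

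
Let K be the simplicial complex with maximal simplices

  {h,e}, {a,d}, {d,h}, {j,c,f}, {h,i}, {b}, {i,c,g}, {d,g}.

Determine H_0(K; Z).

H_0 ≅ Z^2.

K has 10 vertices, 11 edges, 2 triangles.
rank ∂_0 = 0, rank ∂_1 = 8 ⇒ b_0 = 10 − 0 − 8 = 2; all invariant factors of ∂_1 are 1 so no torsion. So H_0 ≅ Z^2.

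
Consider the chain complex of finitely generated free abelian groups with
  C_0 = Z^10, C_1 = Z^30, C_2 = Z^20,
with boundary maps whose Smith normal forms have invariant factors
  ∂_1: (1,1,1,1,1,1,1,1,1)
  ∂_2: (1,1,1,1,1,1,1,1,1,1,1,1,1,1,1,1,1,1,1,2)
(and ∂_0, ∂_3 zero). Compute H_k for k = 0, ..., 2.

H_0 ≅ Z,  H_1 ≅ Z × Z/2,  H_2 = 0.

H_0: b_0 = 10 − 0 − 9 = 1; torsion from ∂_1 factors > 1: none. So H_0 ≅ Z.
H_1: b_1 = 30 − 9 − 20 = 1; torsion from ∂_2 factors > 1: [2]. So H_1 ≅ Z × Z/2.
H_2: b_2 = 20 − 20 − 0 = 0; torsion from ∂_3 factors > 1: none. So H_2 ≅ 0.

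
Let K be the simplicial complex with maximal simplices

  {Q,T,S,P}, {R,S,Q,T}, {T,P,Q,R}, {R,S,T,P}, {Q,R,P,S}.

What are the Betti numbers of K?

b_0 = 1, b_1 = 0, b_2 = 0, b_3 = 1.

Order the vertices as P < Q < R < S < T. Listing each simplex with vertices in this order, K has dimension 3 with simplices:

  0-simplices (5): P, Q, R, S, T
  1-simplices (10): PQ, PR, PS, PT, QR, QS, QT, RS, RT, ST
  2-simplices (10): PQR, PQS, PQT, PRS, PRT, PST, QRS, QRT, QST, RST
  3-simplices (5): PQRS, PQRT, PQST, PRST, QRST

so the chain groups are C_0 ≅ Z^5, C_1 ≅ Z^10, C_2 ≅ Z^10, C_3 ≅ Z^5.

∂_1: C_1 → C_0 sends each edge [p,q] (with p < q) to q − p. For instance
  ∂PQ = Q − P.
The resulting 5×10 matrix has rank 4, and its Smith normal form has invariant factors (1,1,1,1).

Boundary ∂_2: C_2 → C_1 acts by ∂[p,q,r] = [q,r] − [p,r] + [p,q]. For instance
  ∂QST = ST − QT + QS,
  ∂QRS = RS − QS + QR.
The 10×10 boundary matrix has rank 6 and Smith normal form diag(1,1,1,1,1,1).

∂_3: C_3 → C_2 sends each 3-simplex σ to the alternating sum Σ_i (−1)^i (σ with its i-th vertex removed). For instance
  ∂PRST = RST − PST + PRT − PRS,
  ∂QRST = RST − QST + QRT − QRS.
The 10×5 boundary matrix has rank 4 and Smith normal form diag(1,1,1,1).

From H_k ≅ ker(∂_k) / im(∂_{k+1}) we obtain:

  H_0: rank C_0 − rank ∂_1 = 5 − 4 = 1, and the invariant factors of ∂_1 are all 1, so H_0 ≅ Z.
  H_1: rank ker ∂_1 − rank ∂_2 = (10 − 4) − 6 = 0, and the invariant factors of ∂_2 are all 1, so H_1 ≅ 0.
  H_2: rank ker ∂_2 − rank ∂_3 = (10 − 6) − 4 = 0, and the invariant factors of ∂_3 are all 1, so H_2 ≅ 0.
  H_3: rank ker ∂_3 − rank ∂_4 = (5 − 4) − 0 = 1, and there is no ∂_4, so H_3 ≅ Z.

As a check, the Euler characteristic is 5 − 10 + 10 − 5 = 0, which agrees with 1 − 0 + 0 − 1 = 0.

Hence the Betti numbers are b_0 = 1, b_1 = 0, b_2 = 0, b_3 = 1.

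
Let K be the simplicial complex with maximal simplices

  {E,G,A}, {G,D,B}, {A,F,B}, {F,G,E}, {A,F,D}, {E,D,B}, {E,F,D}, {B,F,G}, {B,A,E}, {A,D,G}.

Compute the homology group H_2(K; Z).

H_2 = 0.

K has 6 vertices, 15 edges, 10 triangles.
rank ∂_2 = 10, rank ∂_3 = 0 ⇒ b_2 = 10 − 10 − 0 = 0. So H_2 ≅ 0.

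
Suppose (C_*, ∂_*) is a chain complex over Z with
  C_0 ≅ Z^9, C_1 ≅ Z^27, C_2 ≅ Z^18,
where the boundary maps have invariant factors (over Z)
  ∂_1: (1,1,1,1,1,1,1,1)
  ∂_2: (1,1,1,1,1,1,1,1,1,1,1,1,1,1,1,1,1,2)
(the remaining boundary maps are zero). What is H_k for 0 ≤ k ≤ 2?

H_0 ≅ Z,  H_1 ≅ Z ⊕ Z/2,  H_2 = 0.

H_0: b_0 = 9 − 0 − 8 = 1; torsion from ∂_1 factors > 1: none. So H_0 ≅ Z.
H_1: b_1 = 27 − 8 − 18 = 1; torsion from ∂_2 factors > 1: [2]. So H_1 ≅ Z ⊕ Z/2.
H_2: b_2 = 18 − 18 − 0 = 0; torsion from ∂_3 factors > 1: none. So H_2 ≅ 0.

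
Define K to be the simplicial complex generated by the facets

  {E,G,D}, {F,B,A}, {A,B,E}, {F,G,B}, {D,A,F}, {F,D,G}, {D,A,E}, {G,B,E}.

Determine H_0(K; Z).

H_0 = Z.

Fix the vertex order A < B < D < E < F < G and write every simplex with vertices in increasing order. Then dim K = 2 and the simplices of K are:

  0-simplices (6): A, B, D, E, F, G
  1-simplices (12): AB, AD, AE, AF, BE, BF, BG, DE, DF, DG, EG, FG
  2-simplices (8): ABE, ABF, ADE, ADF, BEG, BFG, DEG, DFG

Hence C_0 ≅ Z^6, C_1 ≅ Z^12, C_2 ≅ Z^8.

∂_1: C_1 → C_0 sends each edge [p,q] (with p < q) to q − p. For instance
  ∂AE = E − A.
As a 6×12 matrix over Z this has rank 5, with invariant factors (1,1,1,1,1).

Boundary ∂_2: C_2 → C_1 acts by ∂[p,q,r] = [q,r] − [p,r] + [p,q]. For instance
  ∂DFG = FG − DG + DF,
  ∂ABE = BE − AE + AB.
This gives a 12×8 integer matrix of rank 7; reducing to Smith normal form yields diagonal entries (1,1,1,1,1,1,1).

From H_k ≅ ker(∂_k) / im(∂_{k+1}) we obtain:

  H_0: rank C_0 − rank ∂_1 = 6 − 5 = 1, and the invariant factors of ∂_1 are all 1, so H_0 ≅ Z.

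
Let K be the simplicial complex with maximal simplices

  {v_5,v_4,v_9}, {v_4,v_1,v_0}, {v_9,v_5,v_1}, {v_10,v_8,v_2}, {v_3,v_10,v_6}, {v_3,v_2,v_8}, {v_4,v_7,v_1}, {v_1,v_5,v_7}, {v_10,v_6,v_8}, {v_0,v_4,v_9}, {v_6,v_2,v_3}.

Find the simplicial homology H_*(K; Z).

Take the total order v_0 < v_1 < v_2 < v_3 < v_4 < v_5 < v_6 < v_7 < v_8 < v_9 < v_10 on the vertex set. Then K (dimension 2) consists of the simplices:

  0-simplices (11): [v_0], [v_1], [v_2], [v_3], [v_4], [v_5], [v_6], [v_7], [v_8], [v_9], [v_10]
  1-simplices (22): (22 of them)
  2-simplices (11): (11 of them)

so the chain groups are C_0 ≅ Z^11, C_1 ≅ Z^22, C_2 ≅ Z^11.

The boundary map ∂_1: C_1 → C_0 is given by ∂[p,q] = [q] − [p].
As a 11×22 matrix over Z this has rank 9, with invariant factors (1,1,1,1,1,1,1,1,1).

∂_2: C_2 → C_1 maps a triangle to the signed sum of its edges. For instance
  ∂[v_0,v_4,v_9] = [v_4,v_9] − [v_0,v_9] + [v_0,v_4],
  ∂[v_4,v_5,v_9] = [v_5,v_9] − [v_4,v_9] + [v_4,v_5].
This gives a 22×11 integer matrix of rank 11; reducing to Smith normal form yields diagonal entries (1,1,1,1,1,1,1,1,1,1,1).

From H_k ≅ ker(∂_k) / im(∂_{k+1}) we obtain:

  H_0: rank C_0 − rank ∂_1 = 11 − 9 = 2, and the invariant factors of ∂_1 are all 1, so H_0 = Z^2.
  H_1: rank ker ∂_1 − rank ∂_2 = (22 − 9) − 11 = 2, and the invariant factors of ∂_2 are all 1, so H_1 = Z^2.
  H_2: rank ker ∂_2 − rank ∂_3 = (11 − 11) − 0 = 0, and there is no ∂_3, so H_2 = 0.

H_0 ≅ Z^2,  H_1 ≅ Z^2,  H_2 = 0.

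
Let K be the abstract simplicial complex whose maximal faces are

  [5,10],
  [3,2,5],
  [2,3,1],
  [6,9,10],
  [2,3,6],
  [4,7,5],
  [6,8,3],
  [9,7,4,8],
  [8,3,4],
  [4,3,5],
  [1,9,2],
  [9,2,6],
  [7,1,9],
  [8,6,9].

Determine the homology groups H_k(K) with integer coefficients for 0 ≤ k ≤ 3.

We work with the vertex ordering 1 < 2 < 3 < 4 < 5 < 6 < 7 < 8 < 9 < 10. The simplices of K, each written with vertices in increasing order, are:

  0-simplices (10): [1], [2], [3], [4], [5], [6], [7], [8], [9], [10]
  1-simplices (25): (25 of them)
  2-simplices (16): [1,2,3], [1,2,9], [1,7,9], [2,3,5], [2,3,6], [2,6,9], [3,4,5], [3,4,8], [3,6,8], [4,5,7], [4,7,8], [4,7,9], [4,8,9], [6,8,9], [6,9,10], [7,8,9]
  3-simplices (1): [4,7,8,9]

so the chain groups are C_0 ≅ Z^10, C_1 ≅ Z^25, C_2 ≅ Z^16, C_3 ≅ Z^1.

The boundary map ∂_1: C_1 → C_0 maps an edge to its endpoints' difference, ∂[p,q] = q − p.
As a 10×25 matrix over Z this has rank 9, with invariant factors (1,1,1,1,1,1,1,1,1).

Boundary ∂_2: C_2 → C_1 maps a triangle to the signed sum of its edges. For instance
  ∂[2,6,9] = [6,9] − [2,9] + [2,6],
  ∂[4,7,8] = [7,8] − [4,8] + [4,7].
As a 25×16 matrix over Z this has rank 15, with invariant factors (1,1,1,1,1,1,1,1,1,1,1,1,1,1,1).

The boundary map ∂_3: C_3 → C_2 sends each 3-simplex σ to the alternating sum Σ_i (−1)^i (σ with its i-th vertex removed). For instance
  ∂[4,7,8,9] = [7,8,9] − [4,8,9] + [4,7,9] − [4,7,8].
As a 16×1 matrix over Z this has rank 1, with invariant factors (1).

Computing H_k = (kernel of ∂_k) / (image of ∂_{k+1}):

  H_0: rank C_0 − rank ∂_1 = 10 − 9 = 1, and the invariant factors of ∂_1 are all 1, so H_0 = Z.
  H_1: rank ker ∂_1 − rank ∂_2 = (25 − 9) − 15 = 1, and the invariant factors of ∂_2 are all 1, so H_1 = Z.
  H_2: rank ker ∂_2 − rank ∂_3 = (16 − 15) − 1 = 0, and the invariant factors of ∂_3 are all 1, so H_2 = 0.
  H_3: rank ker ∂_3 − rank ∂_4 = (1 − 1) − 0 = 0, and there is no ∂_4, so H_3 = 0.

H_0 = Z,  H_1 = Z,  H_2 = 0,  H_3 = 0.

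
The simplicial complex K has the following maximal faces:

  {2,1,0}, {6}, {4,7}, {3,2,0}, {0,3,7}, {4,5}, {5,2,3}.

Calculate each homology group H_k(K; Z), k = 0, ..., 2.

H_0 = Z^2,  H_1 = Z,  H_2 = 0.

Take the total order 0 < 1 < 2 < 3 < 4 < 5 < 6 < 7 on the vertex set. Then K (dimension 2) consists of the simplices:

  0-simplices (8): [0], [1], [2], [3], [4], [5], [6], [7]
  1-simplices (11): [0,1], [0,2], [0,3], [0,7], [1,2], [2,3], [2,5], [3,5], [3,7], [4,5], [4,7]
  2-simplices (4): [0,1,2], [0,2,3], [0,3,7], [2,3,5]

so the chain groups are C_0 ≅ Z^8, C_1 ≅ Z^11, C_2 ≅ Z^4.

The boundary map ∂_1: C_1 → C_0 maps an edge to its endpoints' difference, ∂[p,q] = q − p. For instance
  ∂[2,3] = [3] − [2].
As a 8×11 matrix over Z this has rank 6, with invariant factors (1,1,1,1,1,1).

Boundary ∂_2: C_2 → C_1 sends each 2-simplex [p,q,r] to [q,r] − [p,r] + [p,q]. For instance
  ∂[2,3,5] = [3,5] − [2,5] + [2,3],
  ∂[0,1,2] = [1,2] − [0,2] + [0,1].
As a 11×4 matrix over Z this has rank 4, with invariant factors (1,1,1,1).

From H_k ≅ ker(∂_k) / im(∂_{k+1}) we obtain:

  H_0: rank C_0 − rank ∂_1 = 8 − 6 = 2, and the invariant factors of ∂_1 are all 1, so H_0 = Z^2.
  H_1: rank ker ∂_1 − rank ∂_2 = (11 − 6) − 4 = 1, and the invariant factors of ∂_2 are all 1, so H_1 = Z.
  H_2: rank ker ∂_2 − rank ∂_3 = (4 − 4) − 0 = 0, and there is no ∂_3, so H_2 = 0.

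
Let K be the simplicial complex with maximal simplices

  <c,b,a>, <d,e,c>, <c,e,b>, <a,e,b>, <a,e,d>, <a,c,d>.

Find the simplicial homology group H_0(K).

Fix the vertex order a < b < c < d < e and write every simplex with vertices in increasing order. Then dim K = 2 and the simplices of K are:

  0-simplices (5): a, b, c, d, e
  1-simplices (9): ab, ac, ad, ae, bc, be, cd, ce, de
  2-simplices (6): abc, abe, acd, ade, bce, cde

giving chain groups C_0 ≅ Z^5, C_1 ≅ Z^9, C_2 ≅ Z^6.

The boundary map ∂_1: C_1 → C_0 maps an edge to its endpoints' difference, ∂[p,q] = q − p.
The resulting 5×9 matrix has rank 4, and its Smith normal form has invariant factors (1,1,1,1).

The boundary map ∂_2: C_2 → C_1 acts by ∂[p,q,r] = [q,r] − [p,r] + [p,q]. For instance
  ∂abc = bc − ac + ab,
  ∂abe = be − ae + ab.
The 9×6 boundary matrix has rank 5 and Smith normal form diag(1,1,1,1,1).

Computing H_k = (kernel of ∂_k) / (image of ∂_{k+1}):

  H_0: rank C_0 − rank ∂_1 = 5 − 4 = 1, and the invariant factors of ∂_1 are all 1, so H_0 ≅ Z.

(K is a triangulation of the 2-sphere S^2.)

H_0 ≅ Z.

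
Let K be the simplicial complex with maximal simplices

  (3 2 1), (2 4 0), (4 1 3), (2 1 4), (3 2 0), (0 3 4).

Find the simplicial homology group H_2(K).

H_2 ≅ Z.

Take the total order 0 < 1 < 2 < 3 < 4 on the vertex set. Then K (dimension 2) consists of the simplices:

  0-simplices (5): [0], [1], [2], [3], [4]
  1-simplices (9): [0,2], [0,3], [0,4], [1,2], [1,3], [1,4], [2,3], [2,4], [3,4]
  2-simplices (6): [0,2,3], [0,2,4], [0,3,4], [1,2,3], [1,2,4], [1,3,4]

so the chain groups are C_0 ≅ Z^5, C_1 ≅ Z^9, C_2 ≅ Z^6.

The boundary map ∂_1: C_1 → C_0 sends each edge [p,q] (with p < q) to q − p.
The resulting 5×9 matrix has rank 4, and its Smith normal form has invariant factors (1,1,1,1).

The boundary map ∂_2: C_2 → C_1 acts by ∂[p,q,r] = [q,r] − [p,r] + [p,q]. For instance
  ∂[1,3,4] = [3,4] − [1,4] + [1,3],
  ∂[1,2,4] = [2,4] − [1,4] + [1,2].
As a 9×6 matrix over Z this has rank 5, with invariant factors (1,1,1,1,1).

Reading off H_k = ker ∂_k / im ∂_{k+1}:

  H_2: rank ker ∂_2 − rank ∂_3 = (6 − 5) − 0 = 1, and there is no ∂_3, so H_2 ≅ Z.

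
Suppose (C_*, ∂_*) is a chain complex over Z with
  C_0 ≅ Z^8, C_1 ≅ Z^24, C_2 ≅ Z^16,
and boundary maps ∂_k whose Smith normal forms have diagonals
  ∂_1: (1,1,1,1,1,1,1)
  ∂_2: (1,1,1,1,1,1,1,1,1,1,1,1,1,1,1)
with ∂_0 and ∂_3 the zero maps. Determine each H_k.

H_0: b_0 = 8 − 0 − 7 = 1; torsion from ∂_1 factors > 1: none. So H_0 ≅ Z.
H_1: b_1 = 24 − 7 − 15 = 2; torsion from ∂_2 factors > 1: none. So H_1 ≅ Z^2.
H_2: b_2 = 16 − 15 − 0 = 1; torsion from ∂_3 factors > 1: none. So H_2 ≅ Z.

H_0 ≅ Z,  H_1 ≅ Z^2,  H_2 ≅ Z.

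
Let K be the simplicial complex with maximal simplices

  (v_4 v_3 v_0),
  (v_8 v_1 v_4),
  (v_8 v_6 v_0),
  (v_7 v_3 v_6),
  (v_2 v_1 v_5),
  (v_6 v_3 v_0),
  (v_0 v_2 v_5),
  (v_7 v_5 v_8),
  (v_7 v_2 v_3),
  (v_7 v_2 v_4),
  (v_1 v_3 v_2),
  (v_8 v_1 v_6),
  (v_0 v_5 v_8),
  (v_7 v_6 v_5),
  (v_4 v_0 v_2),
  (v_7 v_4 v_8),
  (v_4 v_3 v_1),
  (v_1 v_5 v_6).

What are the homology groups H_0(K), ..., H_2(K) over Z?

H_0 ≅ Z,  H_1 ≅ Z ⊕ Z/2,  H_2 = 0.

Order the vertices as v_0 < v_1 < v_2 < v_3 < v_4 < v_5 < v_6 < v_7 < v_8. Listing each simplex with vertices in this order, K has dimension 2 with simplices:

  0-simplices (9): [v_0], [v_1], [v_2], [v_3], [v_4], [v_5], [v_6], [v_7], [v_8]
  1-simplices (27): (27 of them)
  2-simplices (18): (18 of them)

giving chain groups C_0 ≅ Z^9, C_1 ≅ Z^27, C_2 ≅ Z^18.

Boundary ∂_1: C_1 → C_0 sends each edge [p,q] (with p < q) to q − p.
This gives a 9×27 integer matrix of rank 8; reducing to Smith normal form yields diagonal entries (1,1,1,1,1,1,1,1).

The boundary map ∂_2: C_2 → C_1 sends each 2-simplex [p,q,r] to [q,r] − [p,r] + [p,q]. For instance
  ∂[v_1,v_6,v_8] = [v_6,v_8] − [v_1,v_8] + [v_1,v_6],
  ∂[v_2,v_4,v_7] = [v_4,v_7] − [v_2,v_7] + [v_2,v_4].
As a 27×18 matrix over Z this has rank 18, with invariant factors (1,1,1,1,1,1,1,1,1,1,1,1,1,1,1,1,1,2).

Computing H_k = (kernel of ∂_k) / (image of ∂_{k+1}):

  H_0: rank C_0 − rank ∂_1 = 9 − 8 = 1, and the invariant factors of ∂_1 are all 1, so H_0 ≅ Z.
  H_1: rank ker ∂_1 − rank ∂_2 = (27 − 8) − 18 = 1, and ∂_2 has invariant factor 2 > 1, so H_1 ≅ Z ⊕ Z/2.
  H_2: rank ker ∂_2 − rank ∂_3 = (18 − 18) − 0 = 0, and there is no ∂_3, so H_2 ≅ 0.

As a check, the Euler characteristic is 9 − 27 + 18 = 0, which agrees with 1 − 1 + 0 = 0.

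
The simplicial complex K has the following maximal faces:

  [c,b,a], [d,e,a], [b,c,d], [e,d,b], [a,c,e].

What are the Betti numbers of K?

K has 5 vertices, 10 edges, 5 triangles.
rank ∂_0 = 0, rank ∂_1 = 4 ⇒ b_0 = 5 − 0 − 4 = 1; all invariant factors of ∂_1 are 1 so no torsion. So H_0 = Z.
rank ∂_1 = 4, rank ∂_2 = 5 ⇒ b_1 = 10 − 4 − 5 = 1; all invariant factors of ∂_2 are 1 so no torsion. So H_1 = Z.
rank ∂_2 = 5, rank ∂_3 = 0 ⇒ b_2 = 5 − 5 − 0 = 0. So H_2 = 0.

b_0 = 1, b_1 = 1, b_2 = 0.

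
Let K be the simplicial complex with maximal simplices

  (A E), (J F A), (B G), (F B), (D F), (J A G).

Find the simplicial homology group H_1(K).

H_1 = Z.

Take the total order A < B < D < E < F < G < J on the vertex set. Then K (dimension 2) consists of the simplices:

  0-simplices (7): A, B, D, E, F, G, J
  1-simplices (9): AE, AF, AG, AJ, BF, BG, DF, FJ, GJ
  2-simplices (2): AFJ, AGJ

so the chain groups are C_0 ≅ Z^7, C_1 ≅ Z^9, C_2 ≅ Z^2.

∂_1: C_1 → C_0 is given by ∂[p,q] = [q] − [p].
This gives a 7×9 integer matrix of rank 6; reducing to Smith normal form yields diagonal entries (1,1,1,1,1,1).

∂_2: C_2 → C_1 sends each 2-simplex [p,q,r] to [q,r] − [p,r] + [p,q]. For instance
  ∂AFJ = FJ − AJ + AF,
  ∂AGJ = GJ − AJ + AG.
The 9×2 boundary matrix has rank 2 and Smith normal form diag(1,1).

Now H_k = ker ∂_k / im ∂_{k+1}, so:

  H_1: rank ker ∂_1 − rank ∂_2 = (9 − 6) − 2 = 1, and the invariant factors of ∂_2 are all 1, so H_1 ≅ Z.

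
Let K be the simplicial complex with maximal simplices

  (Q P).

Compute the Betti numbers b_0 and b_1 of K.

b_0 = 1, b_1 = 0.

Take the total order P < Q on the vertex set. Then K (dimension 1) consists of the simplices:

  0-simplices (2): P, Q
  1-simplices (1): PQ

giving chain groups C_0 ≅ Z^2, C_1 ≅ Z^1.

∂_1: C_1 → C_0 maps an edge to its endpoints' difference, ∂[p,q] = q − p.
This gives a 2×1 integer matrix of rank 1; reducing to Smith normal form yields diagonal entries (1).

Computing H_k = (kernel of ∂_k) / (image of ∂_{k+1}):

  H_0: rank C_0 − rank ∂_1 = 2 − 1 = 1, and the invariant factors of ∂_1 are all 1, so H_0 ≅ Z.
  H_1: rank ker ∂_1 − rank ∂_2 = (1 − 1) − 0 = 0, and there is no ∂_2, so H_1 ≅ 0.

Hence the Betti numbers are b_0 = 1, b_1 = 0.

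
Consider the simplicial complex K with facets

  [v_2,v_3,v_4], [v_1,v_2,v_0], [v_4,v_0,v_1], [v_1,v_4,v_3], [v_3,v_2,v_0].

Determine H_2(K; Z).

Take the total order v_0 < v_1 < v_2 < v_3 < v_4 on the vertex set. Then K (dimension 2) consists of the simplices:

  0-simplices (5): [v_0], [v_1], [v_2], [v_3], [v_4]
  1-simplices (10): [v_0,v_1], [v_0,v_2], [v_0,v_3], [v_0,v_4], [v_1,v_2], [v_1,v_3], [v_1,v_4], [v_2,v_3], [v_2,v_4], [v_3,v_4]
  2-simplices (5): [v_0,v_1,v_2], [v_0,v_1,v_4], [v_0,v_2,v_3], [v_1,v_3,v_4], [v_2,v_3,v_4]

so the chain groups are C_0 ≅ Z^5, C_1 ≅ Z^10, C_2 ≅ Z^5.

The boundary map ∂_1: C_1 → C_0 sends each edge [p,q] (with p < q) to q − p. For instance
  ∂[v_0,v_4] = [v_4] − [v_0].
The 5×10 boundary matrix has rank 4 and Smith normal form diag(1,1,1,1).

Boundary ∂_2: C_2 → C_1 sends each 2-simplex [p,q,r] to [q,r] − [p,r] + [p,q]. For instance
  ∂[v_0,v_1,v_4] = [v_1,v_4] − [v_0,v_4] + [v_0,v_1],
  ∂[v_2,v_3,v_4] = [v_3,v_4] − [v_2,v_4] + [v_2,v_3].
As a 10×5 matrix over Z this has rank 5, with invariant factors (1,1,1,1,1).

Computing H_k = (kernel of ∂_k) / (image of ∂_{k+1}):

  H_2: rank ker ∂_2 − rank ∂_3 = (5 − 5) − 0 = 0, and there is no ∂_3, so H_2 ≅ 0.

H_2 ≅ 0.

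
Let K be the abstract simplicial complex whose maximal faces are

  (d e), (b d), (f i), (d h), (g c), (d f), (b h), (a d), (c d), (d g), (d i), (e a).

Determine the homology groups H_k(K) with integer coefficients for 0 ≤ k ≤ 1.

H_0 ≅ Z,  H_1 ≅ Z^4.

Fix the vertex order a < b < c < d < e < f < g < h < i and write every simplex with vertices in increasing order. Then dim K = 1 and the simplices of K are:

  0-simplices (9): a, b, c, d, e, f, g, h, i
  1-simplices (12): ad, ae, bd, bh, cd, cg, de, df, dg, dh, di, fi

so the chain groups are C_0 ≅ Z^9, C_1 ≅ Z^12.

Boundary ∂_1: C_1 → C_0 is given by ∂[p,q] = [q] − [p]. For instance
  ∂cg = g − c.
The resulting 9×12 matrix has rank 8, and its Smith normal form has invariant factors (1,1,1,1,1,1,1,1).

Now H_k = ker ∂_k / im ∂_{k+1}, so:

  H_0: rank C_0 − rank ∂_1 = 9 − 8 = 1, and the invariant factors of ∂_1 are all 1, so H_0 = Z.
  H_1: rank ker ∂_1 − rank ∂_2 = (12 − 8) − 0 = 4, and there is no ∂_2, so H_1 = Z^4.

As a check, the Euler characteristic is 9 − 12 = -3, which agrees with 1 − 4 = -3.
(K is a triangulation of a wedge of 4 circles.)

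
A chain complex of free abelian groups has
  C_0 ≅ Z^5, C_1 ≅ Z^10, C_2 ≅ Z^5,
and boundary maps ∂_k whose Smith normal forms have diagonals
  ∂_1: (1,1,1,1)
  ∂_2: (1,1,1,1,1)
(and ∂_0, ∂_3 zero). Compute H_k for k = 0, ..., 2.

H_0 = Z,  H_1 = Z,  H_2 = 0.

H_0: b_0 = 5 − 0 − 4 = 1; torsion from ∂_1 factors > 1: none. So H_0 = Z.
H_1: b_1 = 10 − 4 − 5 = 1; torsion from ∂_2 factors > 1: none. So H_1 = Z.
H_2: b_2 = 5 − 5 − 0 = 0; torsion from ∂_3 factors > 1: none. So H_2 = 0.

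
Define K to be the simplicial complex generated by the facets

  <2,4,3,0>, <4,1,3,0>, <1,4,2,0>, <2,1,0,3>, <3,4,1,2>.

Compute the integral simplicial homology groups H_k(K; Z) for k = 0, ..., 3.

H_0 = Z,  H_1 = 0,  H_2 = 0,  H_3 = Z.

We work with the vertex ordering 0 < 1 < 2 < 3 < 4. The simplices of K, each written with vertices in increasing order, are:

  0-simplices (5): [0], [1], [2], [3], [4]
  1-simplices (10): [0,1], [0,2], [0,3], [0,4], [1,2], [1,3], [1,4], [2,3], [2,4], [3,4]
  2-simplices (10): [0,1,2], [0,1,3], [0,1,4], [0,2,3], [0,2,4], [0,3,4], [1,2,3], [1,2,4], [1,3,4], [2,3,4]
  3-simplices (5): [0,1,2,3], [0,1,2,4], [0,1,3,4], [0,2,3,4], [1,2,3,4]

so the chain groups are C_0 ≅ Z^5, C_1 ≅ Z^10, C_2 ≅ Z^10, C_3 ≅ Z^5.

Boundary ∂_1: C_1 → C_0 sends each edge [p,q] (with p < q) to q − p.
The resulting 5×10 matrix has rank 4, and its Smith normal form has invariant factors (1,1,1,1).

Boundary ∂_2: C_2 → C_1 acts by ∂[p,q,r] = [q,r] − [p,r] + [p,q]. For instance
  ∂[0,2,4] = [2,4] − [0,4] + [0,2],
  ∂[0,2,3] = [2,3] − [0,3] + [0,2].
The resulting 10×10 matrix has rank 6, and its Smith normal form has invariant factors (1,1,1,1,1,1).

The boundary map ∂_3: C_3 → C_2 sends each 3-simplex σ to the alternating sum Σ_i (−1)^i (σ with its i-th vertex removed). For instance
  ∂[0,2,3,4] = [2,3,4] − [0,3,4] + [0,2,4] − [0,2,3],
  ∂[0,1,2,4] = [1,2,4] − [0,2,4] + [0,1,4] − [0,1,2].
As a 10×5 matrix over Z this has rank 4, with invariant factors (1,1,1,1).

Computing H_k = (kernel of ∂_k) / (image of ∂_{k+1}):

  H_0: rank C_0 − rank ∂_1 = 5 − 4 = 1, and the invariant factors of ∂_1 are all 1, so H_0 ≅ Z.
  H_1: rank ker ∂_1 − rank ∂_2 = (10 − 4) − 6 = 0, and the invariant factors of ∂_2 are all 1, so H_1 ≅ 0.
  H_2: rank ker ∂_2 − rank ∂_3 = (10 − 6) − 4 = 0, and the invariant factors of ∂_3 are all 1, so H_2 ≅ 0.
  H_3: rank ker ∂_3 − rank ∂_4 = (5 − 4) − 0 = 1, and there is no ∂_4, so H_3 ≅ Z.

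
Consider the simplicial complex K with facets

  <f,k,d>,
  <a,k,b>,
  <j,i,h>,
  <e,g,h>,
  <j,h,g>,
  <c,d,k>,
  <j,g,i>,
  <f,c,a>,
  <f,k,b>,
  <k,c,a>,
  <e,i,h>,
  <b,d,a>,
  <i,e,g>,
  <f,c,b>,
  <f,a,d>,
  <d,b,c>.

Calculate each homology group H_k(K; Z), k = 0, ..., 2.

H_0 = Z^2,  H_1 = Z/2,  H_2 = Z.

Take the total order a < b < c < d < e < f < g < h < i < j < k on the vertex set. Then K (dimension 2) consists of the simplices:

  0-simplices (11): a, b, c, d, e, f, g, h, i, j, k
  1-simplices (24): ab, ac, ad, af, ak, bc, bd, bf, bk, cd, cf, ck, df, dk, eg, eh, ei, fk, gh, gi, gj, hi, hj, ij
  2-simplices (16): abd, abk, acf, ack, adf, bcd, bcf, bfk, cdk, dfk, egh, egi, ehi, ghj, gij, hij

so the chain groups are C_0 ≅ Z^11, C_1 ≅ Z^24, C_2 ≅ Z^16.

Boundary ∂_1: C_1 → C_0 sends each edge [p,q] (with p < q) to q − p. For instance
  ∂ak = k − a.
As a 11×24 matrix over Z this has rank 9, with invariant factors (1,1,1,1,1,1,1,1,1).

Boundary ∂_2: C_2 → C_1 sends each 2-simplex [p,q,r] to [q,r] − [p,r] + [p,q]. For instance
  ∂adf = df − af + ad,
  ∂gij = ij − gj + gi.
The 24×16 boundary matrix has rank 15 and Smith normal form diag(1,1,1,1,1,1,1,1,1,1,1,1,1,1,2).

Reading off H_k = ker ∂_k / im ∂_{k+1}:

  H_0: rank C_0 − rank ∂_1 = 11 − 9 = 2, and the invariant factors of ∂_1 are all 1, so H_0 = Z^2.
  H_1: rank ker ∂_1 − rank ∂_2 = (24 − 9) − 15 = 0, and ∂_2 has invariant factor 2 > 1, so H_1 = Z/2.
  H_2: rank ker ∂_2 − rank ∂_3 = (16 − 15) − 0 = 1, and there is no ∂_3, so H_2 = Z.

As a check, the Euler characteristic is 11 − 24 + 16 = 3, which agrees with 2 − 0 + 1 = 3.
(K is a triangulation of the disjoint union of the real projective plane RP^2 and the 2-sphere S^2.)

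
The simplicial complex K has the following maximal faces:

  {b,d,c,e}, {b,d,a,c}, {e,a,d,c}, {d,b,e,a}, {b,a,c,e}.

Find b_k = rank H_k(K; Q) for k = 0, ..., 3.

Fix the vertex order a < b < c < d < e and write every simplex with vertices in increasing order. Then dim K = 3 and the simplices of K are:

  0-simplices (5): a, b, c, d, e
  1-simplices (10): ab, ac, ad, ae, bc, bd, be, cd, ce, de
  2-simplices (10): abc, abd, abe, acd, ace, ade, bcd, bce, bde, cde
  3-simplices (5): abcd, abce, abde, acde, bcde

so the chain groups are C_0 ≅ Z^5, C_1 ≅ Z^10, C_2 ≅ Z^10, C_3 ≅ Z^5.

Boundary ∂_1: C_1 → C_0 maps an edge to its endpoints' difference, ∂[p,q] = q − p. For instance
  ∂ac = c − a.
This gives a 5×10 integer matrix of rank 4; reducing to Smith normal form yields diagonal entries (1,1,1,1).

∂_2: C_2 → C_1 acts by ∂[p,q,r] = [q,r] − [p,r] + [p,q]. For instance
  ∂ace = ce − ae + ac,
  ∂acd = cd − ad + ac.
The 10×10 boundary matrix has rank 6 and Smith normal form diag(1,1,1,1,1,1).

∂_3: C_3 → C_2 sends each 3-simplex σ to the alternating sum Σ_i (−1)^i (σ with its i-th vertex removed). For instance
  ∂abde = bde − ade + abe − abd,
  ∂abcd = bcd − acd + abd − abc.
The resulting 10×5 matrix has rank 4, and its Smith normal form has invariant factors (1,1,1,1).

Now H_k = ker ∂_k / im ∂_{k+1}, so:

  H_0: rank C_0 − rank ∂_1 = 5 − 4 = 1, and the invariant factors of ∂_1 are all 1, so H_0 = Z.
  H_1: rank ker ∂_1 − rank ∂_2 = (10 − 4) − 6 = 0, and the invariant factors of ∂_2 are all 1, so H_1 = 0.
  H_2: rank ker ∂_2 − rank ∂_3 = (10 − 6) − 4 = 0, and the invariant factors of ∂_3 are all 1, so H_2 = 0.
  H_3: rank ker ∂_3 − rank ∂_4 = (5 − 4) − 0 = 1, and there is no ∂_4, so H_3 = Z.

Hence the Betti numbers are b_0 = 1, b_1 = 0, b_2 = 0, b_3 = 1.

b_0 = 1, b_1 = 0, b_2 = 0, b_3 = 1.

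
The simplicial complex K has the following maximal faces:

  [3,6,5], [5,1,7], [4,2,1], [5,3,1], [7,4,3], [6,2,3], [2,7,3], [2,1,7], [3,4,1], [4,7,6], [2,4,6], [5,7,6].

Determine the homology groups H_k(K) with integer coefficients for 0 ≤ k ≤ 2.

Fix the vertex order 1 < 2 < 3 < 4 < 5 < 6 < 7 and write every simplex with vertices in increasing order. Then dim K = 2 and the simplices of K are:

  0-simplices (7): [1], [2], [3], [4], [5], [6], [7]
  1-simplices (18): [1,2], [1,3], [1,4], [1,5], [1,7], [2,3], [2,4], [2,6], [2,7], [3,4], [3,5], [3,6], [3,7], [4,6], [4,7], [5,6], [5,7], [6,7]
  2-simplices (12): [1,2,4], [1,2,7], [1,3,4], [1,3,5], [1,5,7], [2,3,6], [2,3,7], [2,4,6], [3,4,7], [3,5,6], [4,6,7], [5,6,7]

so the chain groups are C_0 ≅ Z^7, C_1 ≅ Z^18, C_2 ≅ Z^12.

The boundary map ∂_1: C_1 → C_0 sends each edge [p,q] (with p < q) to q − p.
The 7×18 boundary matrix has rank 6 and Smith normal form diag(1,1,1,1,1,1).

∂_2: C_2 → C_1 maps a triangle to the signed sum of its edges. For instance
  ∂[2,3,7] = [3,7] − [2,7] + [2,3],
  ∂[1,2,7] = [2,7] − [1,7] + [1,2].
As a 18×12 matrix over Z this has rank 12, with invariant factors (1,1,1,1,1,1,1,1,1,1,1,2).

Reading off H_k = ker ∂_k / im ∂_{k+1}:

  H_0: rank C_0 − rank ∂_1 = 7 − 6 = 1, and the invariant factors of ∂_1 are all 1, so H_0 ≅ Z.
  H_1: rank ker ∂_1 − rank ∂_2 = (18 − 6) − 12 = 0, and ∂_2 has invariant factor 2 > 1, so H_1 ≅ Z/2Z.
  H_2: rank ker ∂_2 − rank ∂_3 = (12 − 12) − 0 = 0, and there is no ∂_3, so H_2 ≅ 0.

As a check, the Euler characteristic is 7 − 18 + 12 = 1, which agrees with 1 − 0 + 0 = 1.

H_0 ≅ Z,  H_1 ≅ Z/2Z,  H_2 = 0.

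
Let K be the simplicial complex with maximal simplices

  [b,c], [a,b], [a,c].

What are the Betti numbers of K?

b_0 = 1, b_1 = 1.

Order the vertices as a < b < c. Listing each simplex with vertices in this order, K has dimension 1 with simplices:

  0-simplices (3): a, b, c
  1-simplices (3): ab, ac, bc

Hence C_0 ≅ Z^3, C_1 ≅ Z^3.

∂_1: C_1 → C_0 sends each edge [p,q] (with p < q) to q − p. For instance
  ∂ab = b − a.
This gives a 3×3 integer matrix of rank 2; reducing to Smith normal form yields diagonal entries (1,1).

From H_k ≅ ker(∂_k) / im(∂_{k+1}) we obtain:

  H_0: rank C_0 − rank ∂_1 = 3 − 2 = 1, and the invariant factors of ∂_1 are all 1, so H_0 ≅ Z.
  H_1: rank ker ∂_1 − rank ∂_2 = (3 − 2) − 0 = 1, and there is no ∂_2, so H_1 ≅ Z.

As a check, the Euler characteristic is 3 − 3 = 0, which agrees with 1 − 1 = 0.

Hence the Betti numbers are b_0 = 1, b_1 = 1.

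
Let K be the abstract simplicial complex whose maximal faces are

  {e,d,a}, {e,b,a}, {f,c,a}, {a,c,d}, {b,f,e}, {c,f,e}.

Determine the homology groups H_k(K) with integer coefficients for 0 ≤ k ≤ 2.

Fix the vertex order a < b < c < d < e < f and write every simplex with vertices in increasing order. Then dim K = 2 and the simplices of K are:

  0-simplices (6): a, b, c, d, e, f
  1-simplices (12): ab, ac, ad, ae, af, be, bf, cd, ce, cf, de, ef
  2-simplices (6): abe, acd, acf, ade, bef, cef

giving chain groups C_0 ≅ Z^6, C_1 ≅ Z^12, C_2 ≅ Z^6.

∂_1: C_1 → C_0 maps an edge to its endpoints' difference, ∂[p,q] = q − p. For instance
  ∂ad = d − a.
The 6×12 boundary matrix has rank 5 and Smith normal form diag(1,1,1,1,1).

∂_2: C_2 → C_1 sends each 2-simplex [p,q,r] to [q,r] − [p,r] + [p,q]. For instance
  ∂acd = cd − ad + ac,
  ∂abe = be − ae + ab.
This gives a 12×6 integer matrix of rank 6; reducing to Smith normal form yields diagonal entries (1,1,1,1,1,1).

Reading off H_k = ker ∂_k / im ∂_{k+1}:

  H_0: rank C_0 − rank ∂_1 = 6 − 5 = 1, and the invariant factors of ∂_1 are all 1, so H_0 = Z.
  H_1: rank ker ∂_1 − rank ∂_2 = (12 − 5) − 6 = 1, and the invariant factors of ∂_2 are all 1, so H_1 = Z.
  H_2: rank ker ∂_2 − rank ∂_3 = (6 − 6) − 0 = 0, and there is no ∂_3, so H_2 = 0.

(K is a triangulation of the cylinder S^1 x I.)

H_0 = Z,  H_1 = Z,  H_2 = 0.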